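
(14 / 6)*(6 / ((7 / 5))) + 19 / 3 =49 / 3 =16.33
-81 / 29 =-2.79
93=93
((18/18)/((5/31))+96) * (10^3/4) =25550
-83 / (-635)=83 / 635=0.13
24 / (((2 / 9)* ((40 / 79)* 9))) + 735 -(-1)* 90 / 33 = 83757 / 110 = 761.43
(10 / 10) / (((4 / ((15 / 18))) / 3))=5 / 8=0.62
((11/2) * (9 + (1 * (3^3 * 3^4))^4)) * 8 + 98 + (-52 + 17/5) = 5032894340093647/5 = 1006578868018729.40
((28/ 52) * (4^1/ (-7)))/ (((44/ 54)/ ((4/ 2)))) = -108/ 143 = -0.76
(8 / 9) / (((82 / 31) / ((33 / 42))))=682 / 2583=0.26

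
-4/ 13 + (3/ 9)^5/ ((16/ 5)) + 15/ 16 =15949/ 25272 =0.63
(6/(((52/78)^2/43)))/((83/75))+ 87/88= 525.54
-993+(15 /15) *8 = -985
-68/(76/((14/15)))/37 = -238/10545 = -0.02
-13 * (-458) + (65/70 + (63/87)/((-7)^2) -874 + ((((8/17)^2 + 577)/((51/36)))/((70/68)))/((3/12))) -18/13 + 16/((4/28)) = 51669394643/7626710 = 6774.79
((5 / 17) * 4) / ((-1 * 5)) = -4 / 17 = -0.24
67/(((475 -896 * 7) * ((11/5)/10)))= -3350/63767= -0.05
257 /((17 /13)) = 3341 /17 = 196.53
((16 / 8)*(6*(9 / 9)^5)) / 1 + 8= 20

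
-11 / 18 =-0.61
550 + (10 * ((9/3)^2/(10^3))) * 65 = 11117/20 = 555.85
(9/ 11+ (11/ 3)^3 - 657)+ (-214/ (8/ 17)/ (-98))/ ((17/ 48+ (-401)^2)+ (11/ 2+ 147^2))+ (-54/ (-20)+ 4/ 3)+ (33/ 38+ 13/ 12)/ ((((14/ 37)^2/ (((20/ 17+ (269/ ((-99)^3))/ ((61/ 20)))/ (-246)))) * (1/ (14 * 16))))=-18688283632569327923340791/ 30266639628169572166770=-617.45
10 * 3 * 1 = 30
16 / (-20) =-4 / 5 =-0.80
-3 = -3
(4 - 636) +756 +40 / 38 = 2376 / 19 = 125.05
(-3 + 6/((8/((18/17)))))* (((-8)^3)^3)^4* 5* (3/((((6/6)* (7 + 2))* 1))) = -20282409603651670423947251286016000/17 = -1193082917861862966114544000000000.00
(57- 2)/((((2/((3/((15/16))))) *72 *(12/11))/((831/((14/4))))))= 33517/126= 266.01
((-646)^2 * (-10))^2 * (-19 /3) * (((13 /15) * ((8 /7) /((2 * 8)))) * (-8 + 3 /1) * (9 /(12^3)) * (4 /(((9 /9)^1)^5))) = 134424071976350 /189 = 711238476065.34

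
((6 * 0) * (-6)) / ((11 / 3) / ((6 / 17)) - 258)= 0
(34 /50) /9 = 17 /225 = 0.08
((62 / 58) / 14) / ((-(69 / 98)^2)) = -21266 / 138069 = -0.15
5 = 5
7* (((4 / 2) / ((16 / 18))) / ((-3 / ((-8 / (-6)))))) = -7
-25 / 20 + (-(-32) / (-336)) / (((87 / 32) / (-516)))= 16.83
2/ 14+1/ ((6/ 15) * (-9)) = -17/ 126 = -0.13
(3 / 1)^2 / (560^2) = 9 / 313600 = 0.00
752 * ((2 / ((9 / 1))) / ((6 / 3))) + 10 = 842 / 9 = 93.56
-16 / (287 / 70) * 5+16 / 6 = -2072 / 123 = -16.85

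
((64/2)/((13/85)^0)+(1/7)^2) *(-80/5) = -25104/49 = -512.33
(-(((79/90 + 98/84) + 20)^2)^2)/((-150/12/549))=118142598643712/11390625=10371915.38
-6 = -6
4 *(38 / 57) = 8 / 3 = 2.67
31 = 31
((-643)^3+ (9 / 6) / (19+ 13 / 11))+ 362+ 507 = -39345332013 / 148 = -265846837.93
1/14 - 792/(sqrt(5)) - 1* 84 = -792* sqrt(5)/5 - 1175/14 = -438.12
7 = 7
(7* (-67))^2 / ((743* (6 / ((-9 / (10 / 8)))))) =-1319766 / 3715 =-355.25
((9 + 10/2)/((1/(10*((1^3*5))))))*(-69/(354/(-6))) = 818.64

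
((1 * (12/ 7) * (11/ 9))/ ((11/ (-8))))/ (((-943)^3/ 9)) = 96/ 5869932649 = 0.00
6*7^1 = 42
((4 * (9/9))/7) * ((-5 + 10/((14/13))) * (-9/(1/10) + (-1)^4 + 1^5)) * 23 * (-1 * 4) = 971520/49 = 19826.94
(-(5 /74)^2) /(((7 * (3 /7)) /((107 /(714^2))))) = -2675 /8374928688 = -0.00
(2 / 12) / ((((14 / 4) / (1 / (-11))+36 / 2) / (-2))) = 2 / 123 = 0.02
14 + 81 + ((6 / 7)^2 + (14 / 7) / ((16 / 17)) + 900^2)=317558361 / 392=810097.86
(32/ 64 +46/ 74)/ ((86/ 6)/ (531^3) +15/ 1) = 37280601459/ 498571902212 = 0.07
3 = 3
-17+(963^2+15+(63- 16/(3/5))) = 2782210/3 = 927403.33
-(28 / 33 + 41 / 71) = -3341 / 2343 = -1.43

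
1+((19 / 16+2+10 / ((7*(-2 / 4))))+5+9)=1717 / 112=15.33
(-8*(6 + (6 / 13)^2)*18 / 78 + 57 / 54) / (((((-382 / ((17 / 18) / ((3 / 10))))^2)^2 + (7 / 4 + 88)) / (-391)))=16812368777908750 / 895037529137265702747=0.00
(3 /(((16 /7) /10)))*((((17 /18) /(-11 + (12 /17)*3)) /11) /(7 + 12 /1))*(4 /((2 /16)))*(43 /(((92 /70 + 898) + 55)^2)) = -1065615250 /105624198638277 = -0.00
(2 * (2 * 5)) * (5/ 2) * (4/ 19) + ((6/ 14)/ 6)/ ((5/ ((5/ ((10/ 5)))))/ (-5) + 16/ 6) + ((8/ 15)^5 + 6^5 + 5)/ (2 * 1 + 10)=3394291122112/ 5150840625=658.98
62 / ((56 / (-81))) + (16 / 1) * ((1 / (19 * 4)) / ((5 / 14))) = -236977 / 2660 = -89.09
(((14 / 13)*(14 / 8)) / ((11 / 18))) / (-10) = -441 / 1430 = -0.31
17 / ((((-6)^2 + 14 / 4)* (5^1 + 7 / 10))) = 0.08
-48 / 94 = -24 / 47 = -0.51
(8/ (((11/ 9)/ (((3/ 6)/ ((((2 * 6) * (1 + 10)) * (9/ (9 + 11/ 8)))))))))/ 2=83/ 5808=0.01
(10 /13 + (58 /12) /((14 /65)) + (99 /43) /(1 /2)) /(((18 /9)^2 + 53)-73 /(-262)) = 171092681 /352334346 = 0.49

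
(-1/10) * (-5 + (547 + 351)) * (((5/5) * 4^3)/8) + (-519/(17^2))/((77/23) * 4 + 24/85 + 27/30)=-3460832542/4843555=-714.52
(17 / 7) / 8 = 17 / 56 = 0.30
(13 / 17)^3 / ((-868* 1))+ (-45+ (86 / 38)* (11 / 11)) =-3462802751 / 81025196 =-42.74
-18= -18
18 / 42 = 3 / 7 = 0.43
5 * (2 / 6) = 1.67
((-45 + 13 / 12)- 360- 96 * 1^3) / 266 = -857 / 456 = -1.88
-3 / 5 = -0.60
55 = 55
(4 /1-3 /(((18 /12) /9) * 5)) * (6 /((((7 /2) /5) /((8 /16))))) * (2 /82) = 12 /287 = 0.04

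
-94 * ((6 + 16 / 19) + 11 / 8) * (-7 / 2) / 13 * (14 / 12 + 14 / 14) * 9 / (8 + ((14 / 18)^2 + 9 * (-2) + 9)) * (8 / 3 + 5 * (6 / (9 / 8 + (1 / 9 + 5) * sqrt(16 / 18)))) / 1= -930138174945 * sqrt(2) / 19462517 - 14440623997653 / 1245601088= -79180.34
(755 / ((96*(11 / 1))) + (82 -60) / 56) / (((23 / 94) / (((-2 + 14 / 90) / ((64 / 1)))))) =-31945289 / 244823040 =-0.13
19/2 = 9.50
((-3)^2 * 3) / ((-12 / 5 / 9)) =-405 / 4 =-101.25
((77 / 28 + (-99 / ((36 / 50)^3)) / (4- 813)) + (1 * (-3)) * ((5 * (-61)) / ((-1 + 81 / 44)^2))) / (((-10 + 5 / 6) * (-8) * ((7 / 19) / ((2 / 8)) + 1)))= 7.15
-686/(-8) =343/4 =85.75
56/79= 0.71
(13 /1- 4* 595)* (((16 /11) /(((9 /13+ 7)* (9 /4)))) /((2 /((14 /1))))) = -382928 /275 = -1392.47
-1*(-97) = 97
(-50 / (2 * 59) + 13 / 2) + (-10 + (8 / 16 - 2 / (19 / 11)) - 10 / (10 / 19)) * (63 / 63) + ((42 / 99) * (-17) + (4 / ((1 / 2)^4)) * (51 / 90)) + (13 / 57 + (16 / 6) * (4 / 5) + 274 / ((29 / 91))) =867.63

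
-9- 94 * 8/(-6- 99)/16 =-898/105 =-8.55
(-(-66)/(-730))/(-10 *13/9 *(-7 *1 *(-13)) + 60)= 297/4120850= 0.00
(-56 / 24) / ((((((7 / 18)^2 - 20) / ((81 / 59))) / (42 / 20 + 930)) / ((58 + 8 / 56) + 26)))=12657.74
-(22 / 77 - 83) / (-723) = -193 / 1687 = -0.11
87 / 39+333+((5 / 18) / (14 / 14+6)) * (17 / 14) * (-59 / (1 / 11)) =6970367 / 22932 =303.96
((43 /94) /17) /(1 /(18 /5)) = 387 /3995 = 0.10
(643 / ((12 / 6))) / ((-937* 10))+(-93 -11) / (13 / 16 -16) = 31027111 / 4553820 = 6.81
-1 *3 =-3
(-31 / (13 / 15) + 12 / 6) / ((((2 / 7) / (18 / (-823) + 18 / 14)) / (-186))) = 297261387 / 10699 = 27784.03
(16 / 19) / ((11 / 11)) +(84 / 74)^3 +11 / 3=17240837 / 2887221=5.97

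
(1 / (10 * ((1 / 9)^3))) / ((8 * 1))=729 / 80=9.11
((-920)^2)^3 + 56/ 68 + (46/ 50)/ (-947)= 244042729165926400331059/ 402475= 606355001344000000.82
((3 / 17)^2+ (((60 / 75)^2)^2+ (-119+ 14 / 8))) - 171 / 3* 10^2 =-4202644689 / 722500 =-5816.81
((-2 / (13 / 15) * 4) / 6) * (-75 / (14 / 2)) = 1500 / 91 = 16.48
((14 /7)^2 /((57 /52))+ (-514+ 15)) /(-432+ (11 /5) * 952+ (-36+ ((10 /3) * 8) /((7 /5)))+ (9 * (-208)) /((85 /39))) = -16799825 /26675164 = -0.63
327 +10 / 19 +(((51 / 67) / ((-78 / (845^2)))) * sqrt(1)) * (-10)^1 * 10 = 887455691 / 1273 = 697137.23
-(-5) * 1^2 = 5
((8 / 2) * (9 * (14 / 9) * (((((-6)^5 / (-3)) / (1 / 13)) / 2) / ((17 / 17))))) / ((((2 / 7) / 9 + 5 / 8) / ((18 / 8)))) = 1069915392 / 331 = 3232372.79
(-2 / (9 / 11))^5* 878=-4524888896 / 59049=-76629.39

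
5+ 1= 6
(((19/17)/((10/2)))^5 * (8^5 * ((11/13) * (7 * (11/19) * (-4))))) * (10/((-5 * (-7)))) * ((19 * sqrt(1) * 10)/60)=-39270217023488/173045071875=-226.94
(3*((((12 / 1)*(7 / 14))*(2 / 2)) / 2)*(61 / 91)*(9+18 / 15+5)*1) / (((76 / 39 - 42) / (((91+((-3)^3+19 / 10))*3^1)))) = -61866261 / 136675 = -452.65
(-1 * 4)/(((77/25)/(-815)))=1058.44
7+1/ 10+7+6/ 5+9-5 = 193/ 10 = 19.30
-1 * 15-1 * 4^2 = -31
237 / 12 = 79 / 4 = 19.75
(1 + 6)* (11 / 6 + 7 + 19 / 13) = 5621 / 78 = 72.06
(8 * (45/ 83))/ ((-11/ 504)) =-181440/ 913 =-198.73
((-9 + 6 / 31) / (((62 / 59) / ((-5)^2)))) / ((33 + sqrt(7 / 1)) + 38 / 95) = -112077875 / 17755436 + 3355625 * sqrt(7) / 17755436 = -5.81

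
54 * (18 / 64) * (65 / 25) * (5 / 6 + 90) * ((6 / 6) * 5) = 573885 / 32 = 17933.91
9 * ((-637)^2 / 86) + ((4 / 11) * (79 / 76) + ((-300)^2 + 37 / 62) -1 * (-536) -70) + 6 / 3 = 37034783042 / 278597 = 132933.17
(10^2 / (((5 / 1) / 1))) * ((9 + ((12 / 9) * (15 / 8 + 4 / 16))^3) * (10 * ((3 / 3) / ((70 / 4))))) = 68570 / 189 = 362.80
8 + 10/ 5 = 10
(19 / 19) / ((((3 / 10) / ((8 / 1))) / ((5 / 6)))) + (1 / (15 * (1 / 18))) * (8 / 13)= 13432 / 585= 22.96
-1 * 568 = -568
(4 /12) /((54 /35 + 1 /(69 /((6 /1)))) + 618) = 805 /1496406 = 0.00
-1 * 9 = -9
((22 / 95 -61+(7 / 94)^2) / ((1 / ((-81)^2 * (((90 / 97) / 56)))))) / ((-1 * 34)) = 3011828080077 / 15503080096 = 194.27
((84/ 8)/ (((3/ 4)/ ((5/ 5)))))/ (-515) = -14/ 515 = -0.03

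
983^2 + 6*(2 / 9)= 2898871 / 3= 966290.33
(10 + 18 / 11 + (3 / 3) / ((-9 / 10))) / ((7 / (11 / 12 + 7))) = 49495 / 4158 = 11.90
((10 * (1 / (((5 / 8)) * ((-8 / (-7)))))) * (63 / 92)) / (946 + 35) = 49 / 5014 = 0.01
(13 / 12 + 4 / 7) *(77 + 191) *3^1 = 9313 / 7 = 1330.43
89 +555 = 644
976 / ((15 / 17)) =16592 / 15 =1106.13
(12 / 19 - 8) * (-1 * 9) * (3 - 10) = -464.21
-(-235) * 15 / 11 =3525 / 11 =320.45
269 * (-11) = -2959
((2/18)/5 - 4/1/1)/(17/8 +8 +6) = -1432/5805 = -0.25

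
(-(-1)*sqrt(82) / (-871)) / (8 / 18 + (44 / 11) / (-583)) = -5247*sqrt(82) / 1999816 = -0.02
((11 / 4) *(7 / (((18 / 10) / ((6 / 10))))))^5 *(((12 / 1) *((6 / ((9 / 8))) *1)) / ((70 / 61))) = 23587690511 / 38880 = 606679.28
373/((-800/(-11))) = 4103/800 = 5.13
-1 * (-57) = 57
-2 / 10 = -1 / 5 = -0.20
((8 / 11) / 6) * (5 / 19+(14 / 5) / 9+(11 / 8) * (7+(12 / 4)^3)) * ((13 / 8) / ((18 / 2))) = 2104037 / 2031480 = 1.04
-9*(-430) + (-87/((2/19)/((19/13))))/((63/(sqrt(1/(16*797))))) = 3870 -10469*sqrt(797)/1740648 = 3869.83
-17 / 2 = -8.50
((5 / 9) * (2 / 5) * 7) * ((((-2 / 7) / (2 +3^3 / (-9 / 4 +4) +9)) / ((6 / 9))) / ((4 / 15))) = -7 / 74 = -0.09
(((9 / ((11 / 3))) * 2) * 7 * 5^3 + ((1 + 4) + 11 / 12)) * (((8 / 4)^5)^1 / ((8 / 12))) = 2271124 / 11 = 206465.82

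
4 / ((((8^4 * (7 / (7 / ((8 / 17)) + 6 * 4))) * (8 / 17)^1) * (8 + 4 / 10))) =26435 / 19267584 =0.00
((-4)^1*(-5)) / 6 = 10 / 3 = 3.33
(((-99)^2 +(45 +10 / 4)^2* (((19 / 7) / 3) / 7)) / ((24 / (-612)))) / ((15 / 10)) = -100885871 / 588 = -171574.61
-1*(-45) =45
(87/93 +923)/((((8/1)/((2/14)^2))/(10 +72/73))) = 5742721/221774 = 25.89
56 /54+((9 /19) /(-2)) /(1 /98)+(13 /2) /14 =-311831 /14364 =-21.71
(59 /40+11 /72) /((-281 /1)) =-293 /50580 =-0.01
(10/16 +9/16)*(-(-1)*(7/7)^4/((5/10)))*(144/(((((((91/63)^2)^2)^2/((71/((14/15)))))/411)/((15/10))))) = 9666046282530195/11420230094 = 846396.81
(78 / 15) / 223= 26 / 1115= 0.02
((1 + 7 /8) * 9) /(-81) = -0.21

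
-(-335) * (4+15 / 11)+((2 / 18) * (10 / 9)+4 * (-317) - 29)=499.94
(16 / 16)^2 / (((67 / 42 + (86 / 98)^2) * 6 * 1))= 2401 / 34075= 0.07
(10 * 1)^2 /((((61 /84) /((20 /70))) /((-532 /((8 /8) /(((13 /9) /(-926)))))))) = 2766400 /84729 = 32.65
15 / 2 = 7.50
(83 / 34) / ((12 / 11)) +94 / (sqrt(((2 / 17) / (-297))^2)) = 96820537 / 408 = 237305.24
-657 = -657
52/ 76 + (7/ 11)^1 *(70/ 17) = 11741/ 3553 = 3.30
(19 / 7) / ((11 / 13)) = 247 / 77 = 3.21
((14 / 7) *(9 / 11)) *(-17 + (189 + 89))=4698 / 11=427.09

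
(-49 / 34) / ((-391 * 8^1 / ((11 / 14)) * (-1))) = -77 / 212704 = -0.00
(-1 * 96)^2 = 9216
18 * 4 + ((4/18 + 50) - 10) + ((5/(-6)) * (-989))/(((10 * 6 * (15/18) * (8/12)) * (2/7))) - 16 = 182.76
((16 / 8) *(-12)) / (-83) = 24 / 83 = 0.29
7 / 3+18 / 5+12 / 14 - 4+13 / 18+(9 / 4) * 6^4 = 1839293 / 630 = 2919.51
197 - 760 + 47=-516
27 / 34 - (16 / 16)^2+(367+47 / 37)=463025 / 1258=368.06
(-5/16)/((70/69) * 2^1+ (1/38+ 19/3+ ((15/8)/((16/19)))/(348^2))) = -47042176/1262785573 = -0.04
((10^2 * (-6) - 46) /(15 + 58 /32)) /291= -10336 /78279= -0.13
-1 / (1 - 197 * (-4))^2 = -1 / 622521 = -0.00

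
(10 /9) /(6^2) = 5 /162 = 0.03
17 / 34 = 1 / 2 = 0.50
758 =758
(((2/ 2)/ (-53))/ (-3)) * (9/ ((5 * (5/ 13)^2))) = 507/ 6625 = 0.08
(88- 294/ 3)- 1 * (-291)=281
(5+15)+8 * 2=36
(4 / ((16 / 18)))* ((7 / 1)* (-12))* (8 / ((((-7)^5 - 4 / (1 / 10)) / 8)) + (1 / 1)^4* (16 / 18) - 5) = 26204430 / 16847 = 1555.44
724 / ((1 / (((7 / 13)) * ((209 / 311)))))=261.99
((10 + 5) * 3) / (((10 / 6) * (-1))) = -27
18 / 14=9 / 7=1.29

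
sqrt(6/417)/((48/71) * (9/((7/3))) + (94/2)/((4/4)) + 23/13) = 6461 * sqrt(278)/46140494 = 0.00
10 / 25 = 2 / 5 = 0.40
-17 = -17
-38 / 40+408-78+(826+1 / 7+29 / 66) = 1155.63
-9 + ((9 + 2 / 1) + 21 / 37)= 95 / 37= 2.57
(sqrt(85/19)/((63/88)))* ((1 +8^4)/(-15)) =-360536* sqrt(1615)/17955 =-806.96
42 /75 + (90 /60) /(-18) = 0.48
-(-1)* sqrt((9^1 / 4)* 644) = 3* sqrt(161) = 38.07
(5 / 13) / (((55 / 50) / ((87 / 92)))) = 2175 / 6578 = 0.33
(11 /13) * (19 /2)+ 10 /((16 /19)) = 2071 /104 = 19.91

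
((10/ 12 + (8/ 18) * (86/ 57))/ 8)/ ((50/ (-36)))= -1543/ 11400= -0.14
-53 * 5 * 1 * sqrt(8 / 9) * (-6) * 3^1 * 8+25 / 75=1 / 3+25440 * sqrt(2)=35977.93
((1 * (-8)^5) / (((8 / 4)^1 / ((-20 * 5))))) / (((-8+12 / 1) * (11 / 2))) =819200 / 11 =74472.73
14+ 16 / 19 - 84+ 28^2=13582 / 19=714.84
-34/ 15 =-2.27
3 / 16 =0.19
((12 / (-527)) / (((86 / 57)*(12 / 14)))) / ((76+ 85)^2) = -57 / 83913683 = -0.00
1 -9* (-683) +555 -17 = 6686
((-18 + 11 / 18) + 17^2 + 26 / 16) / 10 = 19673 / 720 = 27.32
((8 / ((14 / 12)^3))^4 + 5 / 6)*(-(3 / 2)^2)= -1451.25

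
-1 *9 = -9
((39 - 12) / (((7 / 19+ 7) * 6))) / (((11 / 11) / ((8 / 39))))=57 / 455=0.13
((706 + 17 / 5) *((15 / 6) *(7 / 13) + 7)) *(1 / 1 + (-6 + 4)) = -769699 / 130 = -5920.76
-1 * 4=-4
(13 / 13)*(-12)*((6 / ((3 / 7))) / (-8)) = 21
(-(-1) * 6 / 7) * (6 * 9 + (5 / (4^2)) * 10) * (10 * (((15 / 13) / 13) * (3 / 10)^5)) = 999459 / 9464000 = 0.11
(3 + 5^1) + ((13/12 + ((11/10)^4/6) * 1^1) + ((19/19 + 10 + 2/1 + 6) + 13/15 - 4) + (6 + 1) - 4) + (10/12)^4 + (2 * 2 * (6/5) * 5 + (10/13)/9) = 1111162241/21060000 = 52.76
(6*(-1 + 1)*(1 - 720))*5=0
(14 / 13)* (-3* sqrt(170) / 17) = -42* sqrt(170) / 221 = -2.48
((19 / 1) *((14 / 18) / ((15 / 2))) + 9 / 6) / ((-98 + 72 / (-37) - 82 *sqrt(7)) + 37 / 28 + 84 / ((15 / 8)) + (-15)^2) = -206164062160 *sqrt(7) / 12871710552933 - 47818743686 / 1430190061437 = -0.08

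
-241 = -241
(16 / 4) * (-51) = -204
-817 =-817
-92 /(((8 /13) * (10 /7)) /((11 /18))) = -23023 /360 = -63.95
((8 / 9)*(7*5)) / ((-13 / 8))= -2240 / 117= -19.15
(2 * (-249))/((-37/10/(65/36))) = 26975/111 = 243.02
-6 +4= -2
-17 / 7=-2.43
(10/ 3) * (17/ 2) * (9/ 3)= 85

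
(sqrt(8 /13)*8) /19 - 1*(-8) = 16*sqrt(26) /247 + 8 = 8.33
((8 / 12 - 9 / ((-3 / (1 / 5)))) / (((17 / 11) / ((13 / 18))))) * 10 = 2717 / 459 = 5.92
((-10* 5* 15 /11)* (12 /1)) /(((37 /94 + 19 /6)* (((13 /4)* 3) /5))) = -4230000 /35893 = -117.85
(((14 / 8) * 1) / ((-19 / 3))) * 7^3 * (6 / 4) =-21609 / 152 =-142.16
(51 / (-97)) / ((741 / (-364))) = 476 / 1843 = 0.26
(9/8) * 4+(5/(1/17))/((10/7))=64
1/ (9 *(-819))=-1/ 7371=-0.00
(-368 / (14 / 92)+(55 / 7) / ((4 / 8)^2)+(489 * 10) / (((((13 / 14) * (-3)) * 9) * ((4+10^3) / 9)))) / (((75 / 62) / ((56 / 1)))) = -27060836944 / 244725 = -110576.51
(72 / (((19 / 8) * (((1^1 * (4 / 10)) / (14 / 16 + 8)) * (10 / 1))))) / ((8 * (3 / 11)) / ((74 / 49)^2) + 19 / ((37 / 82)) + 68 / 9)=86604309 / 65175890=1.33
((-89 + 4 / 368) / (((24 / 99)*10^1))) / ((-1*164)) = 270171 / 1207040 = 0.22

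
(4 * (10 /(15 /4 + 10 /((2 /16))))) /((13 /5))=160 /871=0.18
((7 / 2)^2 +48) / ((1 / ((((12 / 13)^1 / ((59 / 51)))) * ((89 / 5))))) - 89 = 2940382 / 3835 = 766.72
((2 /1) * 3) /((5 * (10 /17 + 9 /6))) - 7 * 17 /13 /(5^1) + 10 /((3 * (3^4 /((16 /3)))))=-3487613 /3364335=-1.04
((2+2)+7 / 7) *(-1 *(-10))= 50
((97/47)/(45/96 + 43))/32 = 97/65377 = 0.00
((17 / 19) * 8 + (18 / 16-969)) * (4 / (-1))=146029 / 38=3842.87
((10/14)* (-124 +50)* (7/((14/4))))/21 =-740/147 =-5.03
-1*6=-6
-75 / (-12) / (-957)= -25 / 3828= -0.01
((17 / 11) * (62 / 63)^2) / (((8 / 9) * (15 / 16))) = 130696 / 72765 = 1.80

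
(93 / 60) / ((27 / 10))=31 / 54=0.57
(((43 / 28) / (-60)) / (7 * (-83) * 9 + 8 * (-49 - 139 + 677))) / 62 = 43 / 137178720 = 0.00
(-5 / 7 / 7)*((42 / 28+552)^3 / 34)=-6782860215 / 13328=-508918.08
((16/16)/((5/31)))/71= 0.09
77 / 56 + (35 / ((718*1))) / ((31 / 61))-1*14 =-1115489 / 89032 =-12.53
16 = 16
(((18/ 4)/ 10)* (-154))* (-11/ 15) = 2541/ 50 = 50.82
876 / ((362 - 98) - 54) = 146 / 35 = 4.17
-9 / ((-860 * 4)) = 9 / 3440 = 0.00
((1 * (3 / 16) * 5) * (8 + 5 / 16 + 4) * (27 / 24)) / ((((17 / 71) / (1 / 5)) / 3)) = 1132947 / 34816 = 32.54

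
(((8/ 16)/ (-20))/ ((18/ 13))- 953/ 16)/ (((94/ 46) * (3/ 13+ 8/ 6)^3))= -7.62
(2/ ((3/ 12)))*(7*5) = 280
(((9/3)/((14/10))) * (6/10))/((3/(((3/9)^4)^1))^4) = 1/2711943423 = 0.00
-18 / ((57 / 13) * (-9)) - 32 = -1798 / 57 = -31.54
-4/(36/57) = -19/3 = -6.33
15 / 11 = 1.36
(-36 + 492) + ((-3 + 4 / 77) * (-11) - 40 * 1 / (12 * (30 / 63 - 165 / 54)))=222823 / 455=489.72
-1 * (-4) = 4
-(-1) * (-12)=-12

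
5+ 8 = 13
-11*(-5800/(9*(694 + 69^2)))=12760/9819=1.30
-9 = -9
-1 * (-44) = 44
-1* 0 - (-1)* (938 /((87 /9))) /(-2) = -1407 /29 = -48.52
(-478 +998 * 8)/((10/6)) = 22518/5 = 4503.60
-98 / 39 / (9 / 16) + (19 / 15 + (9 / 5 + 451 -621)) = -171.40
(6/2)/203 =3/203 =0.01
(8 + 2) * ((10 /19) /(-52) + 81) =200045 /247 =809.90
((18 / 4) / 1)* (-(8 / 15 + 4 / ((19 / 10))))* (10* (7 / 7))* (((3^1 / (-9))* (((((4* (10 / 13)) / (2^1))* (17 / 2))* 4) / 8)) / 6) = 31960 / 741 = 43.13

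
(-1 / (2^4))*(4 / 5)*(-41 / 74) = 41 / 1480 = 0.03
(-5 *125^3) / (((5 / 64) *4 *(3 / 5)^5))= -97656250000 / 243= -401877572.02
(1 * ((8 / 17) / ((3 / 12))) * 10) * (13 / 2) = 2080 / 17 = 122.35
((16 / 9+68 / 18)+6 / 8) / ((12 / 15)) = 1135 / 144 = 7.88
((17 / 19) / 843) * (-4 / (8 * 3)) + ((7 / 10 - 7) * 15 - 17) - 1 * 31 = -6847276 / 48051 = -142.50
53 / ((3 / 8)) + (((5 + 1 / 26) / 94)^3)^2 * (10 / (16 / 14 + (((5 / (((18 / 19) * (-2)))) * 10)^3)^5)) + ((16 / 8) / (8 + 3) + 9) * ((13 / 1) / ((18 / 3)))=18264619717309700768363655722609773435762885623332244024017743 / 113284926354895240175923435550520735229092165357312452529598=161.23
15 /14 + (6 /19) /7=1.12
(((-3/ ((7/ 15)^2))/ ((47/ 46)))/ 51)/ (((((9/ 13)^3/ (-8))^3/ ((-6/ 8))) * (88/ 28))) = -780491153852800/ 882787805361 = -884.12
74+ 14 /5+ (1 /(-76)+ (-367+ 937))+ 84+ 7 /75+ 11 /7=29224819 /39900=732.45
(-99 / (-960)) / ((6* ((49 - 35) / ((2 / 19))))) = 11 / 85120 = 0.00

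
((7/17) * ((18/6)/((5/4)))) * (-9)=-756/85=-8.89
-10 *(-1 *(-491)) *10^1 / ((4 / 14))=-171850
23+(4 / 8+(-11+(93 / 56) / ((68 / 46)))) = 13.62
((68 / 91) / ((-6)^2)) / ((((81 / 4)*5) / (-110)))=-1496 / 66339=-0.02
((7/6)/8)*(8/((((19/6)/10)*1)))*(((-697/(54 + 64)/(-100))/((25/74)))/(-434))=-25789/17375500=-0.00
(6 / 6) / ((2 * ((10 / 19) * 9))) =19 / 180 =0.11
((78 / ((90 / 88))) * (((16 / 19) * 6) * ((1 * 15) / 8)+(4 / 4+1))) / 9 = 249392 / 2565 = 97.23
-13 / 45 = -0.29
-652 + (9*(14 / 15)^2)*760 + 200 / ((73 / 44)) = 1980836 / 365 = 5426.95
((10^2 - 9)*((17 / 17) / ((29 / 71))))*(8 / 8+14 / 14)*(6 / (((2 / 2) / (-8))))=-620256 / 29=-21388.14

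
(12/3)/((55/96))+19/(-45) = 6.56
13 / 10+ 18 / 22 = 233 / 110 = 2.12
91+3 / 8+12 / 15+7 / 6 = 11201 / 120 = 93.34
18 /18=1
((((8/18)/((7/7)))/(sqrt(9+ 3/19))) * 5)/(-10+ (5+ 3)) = -5 * sqrt(3306)/783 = -0.37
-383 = -383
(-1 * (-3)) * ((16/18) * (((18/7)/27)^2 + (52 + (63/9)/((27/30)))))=210928/1323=159.43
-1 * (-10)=10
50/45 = 10/9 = 1.11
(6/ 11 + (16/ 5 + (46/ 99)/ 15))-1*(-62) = 97678/ 1485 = 65.78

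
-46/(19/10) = -460/19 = -24.21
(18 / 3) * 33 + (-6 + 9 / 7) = 193.29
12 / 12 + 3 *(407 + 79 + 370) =2569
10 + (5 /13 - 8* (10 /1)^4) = -79989.62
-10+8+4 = 2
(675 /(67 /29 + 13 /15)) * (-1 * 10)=-1468125 /691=-2124.64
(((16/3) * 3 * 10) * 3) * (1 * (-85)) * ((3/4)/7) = -30600/7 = -4371.43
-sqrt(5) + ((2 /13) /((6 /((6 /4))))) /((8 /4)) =1 /52-sqrt(5) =-2.22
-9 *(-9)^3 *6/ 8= 19683/ 4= 4920.75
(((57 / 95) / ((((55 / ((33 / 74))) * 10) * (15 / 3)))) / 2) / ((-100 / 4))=-9 / 4625000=-0.00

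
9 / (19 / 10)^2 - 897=-322917 / 361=-894.51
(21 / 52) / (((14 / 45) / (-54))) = -3645 / 52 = -70.10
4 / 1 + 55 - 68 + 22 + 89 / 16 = 297 / 16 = 18.56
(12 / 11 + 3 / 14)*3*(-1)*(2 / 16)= -603 / 1232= -0.49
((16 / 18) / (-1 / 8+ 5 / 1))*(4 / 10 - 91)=-9664 / 585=-16.52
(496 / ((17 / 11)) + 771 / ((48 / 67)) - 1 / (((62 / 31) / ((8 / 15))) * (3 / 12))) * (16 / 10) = 5695933 / 2550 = 2233.70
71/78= 0.91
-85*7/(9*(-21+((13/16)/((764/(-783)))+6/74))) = 269111360/88541991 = 3.04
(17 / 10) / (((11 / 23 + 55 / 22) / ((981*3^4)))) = 31069251 / 685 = 45356.57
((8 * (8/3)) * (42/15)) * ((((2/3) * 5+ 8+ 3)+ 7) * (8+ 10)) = 114688/5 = 22937.60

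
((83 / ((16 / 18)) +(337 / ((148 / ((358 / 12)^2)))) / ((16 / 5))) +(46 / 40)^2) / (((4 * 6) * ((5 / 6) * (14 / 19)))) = 4211340329 / 85248000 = 49.40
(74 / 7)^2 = 5476 / 49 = 111.76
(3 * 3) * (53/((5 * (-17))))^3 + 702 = 429775857/614125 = 699.82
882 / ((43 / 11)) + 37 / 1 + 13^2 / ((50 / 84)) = 546.55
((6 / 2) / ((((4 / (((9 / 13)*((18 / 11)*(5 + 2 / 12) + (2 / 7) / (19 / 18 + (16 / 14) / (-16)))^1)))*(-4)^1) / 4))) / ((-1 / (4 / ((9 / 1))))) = 8946 / 4433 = 2.02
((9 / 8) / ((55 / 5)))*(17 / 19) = 153 / 1672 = 0.09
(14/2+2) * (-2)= -18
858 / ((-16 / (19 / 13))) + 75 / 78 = -8051 / 104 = -77.41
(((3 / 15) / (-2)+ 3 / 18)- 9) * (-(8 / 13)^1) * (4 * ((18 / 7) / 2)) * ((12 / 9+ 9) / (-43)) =-6.79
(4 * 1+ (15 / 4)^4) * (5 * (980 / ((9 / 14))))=442890175 / 288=1537813.11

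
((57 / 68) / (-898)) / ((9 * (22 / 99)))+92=11235719 / 122128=92.00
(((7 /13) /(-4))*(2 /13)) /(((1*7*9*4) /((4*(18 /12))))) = -1 /2028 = -0.00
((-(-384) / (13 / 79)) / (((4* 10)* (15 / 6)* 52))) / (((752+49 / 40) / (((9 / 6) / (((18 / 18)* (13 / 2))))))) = 15168 / 110322355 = 0.00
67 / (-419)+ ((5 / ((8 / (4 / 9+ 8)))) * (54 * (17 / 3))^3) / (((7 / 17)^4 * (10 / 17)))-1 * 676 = 8996508127794051 / 1006019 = 8942682124.09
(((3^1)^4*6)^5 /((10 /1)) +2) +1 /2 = 27113235502201 /10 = 2711323550220.10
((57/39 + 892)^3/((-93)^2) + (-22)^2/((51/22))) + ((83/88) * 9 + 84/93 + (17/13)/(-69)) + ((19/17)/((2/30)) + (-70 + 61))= 54063637738098185/653815758024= 82689.41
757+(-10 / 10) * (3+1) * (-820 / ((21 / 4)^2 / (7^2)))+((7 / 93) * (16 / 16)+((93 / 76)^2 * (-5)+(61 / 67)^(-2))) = 39467781723085 / 5996406384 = 6581.91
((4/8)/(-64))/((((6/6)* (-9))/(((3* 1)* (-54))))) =-9/64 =-0.14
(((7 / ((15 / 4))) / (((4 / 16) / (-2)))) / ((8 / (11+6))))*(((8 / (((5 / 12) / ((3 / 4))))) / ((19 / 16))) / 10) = -91392 / 2375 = -38.48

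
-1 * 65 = -65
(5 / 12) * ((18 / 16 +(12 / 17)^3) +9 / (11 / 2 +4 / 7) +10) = 2546717 / 471648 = 5.40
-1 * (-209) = 209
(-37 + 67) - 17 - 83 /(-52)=759 /52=14.60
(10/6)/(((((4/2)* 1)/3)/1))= 2.50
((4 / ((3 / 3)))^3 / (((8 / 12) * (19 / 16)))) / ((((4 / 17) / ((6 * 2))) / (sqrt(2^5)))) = 313344 * sqrt(2) / 19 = 23322.91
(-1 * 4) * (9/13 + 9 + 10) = -78.77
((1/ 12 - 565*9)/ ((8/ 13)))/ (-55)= 793247/ 5280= 150.24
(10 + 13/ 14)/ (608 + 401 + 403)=0.01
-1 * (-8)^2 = -64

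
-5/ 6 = -0.83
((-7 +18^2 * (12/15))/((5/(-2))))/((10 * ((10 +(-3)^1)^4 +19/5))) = -1261/300600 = -0.00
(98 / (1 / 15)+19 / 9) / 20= 13249 / 180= 73.61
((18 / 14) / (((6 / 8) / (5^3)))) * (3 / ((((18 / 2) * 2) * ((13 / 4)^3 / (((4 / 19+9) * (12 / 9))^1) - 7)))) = -1600000 / 188371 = -8.49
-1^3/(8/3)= -3/8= -0.38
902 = 902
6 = 6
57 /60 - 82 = -1621 /20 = -81.05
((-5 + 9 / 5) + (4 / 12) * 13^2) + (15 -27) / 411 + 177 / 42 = 1649051 / 28770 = 57.32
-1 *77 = -77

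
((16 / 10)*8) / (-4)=-16 / 5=-3.20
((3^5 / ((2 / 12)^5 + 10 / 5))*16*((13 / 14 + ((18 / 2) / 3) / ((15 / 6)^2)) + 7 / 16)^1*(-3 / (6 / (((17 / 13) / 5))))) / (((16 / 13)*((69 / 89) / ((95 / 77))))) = -2924760801969 / 4820263525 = -606.76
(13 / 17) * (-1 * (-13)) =169 / 17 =9.94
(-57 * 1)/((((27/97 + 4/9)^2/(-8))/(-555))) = -192879607320/398161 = -484426.17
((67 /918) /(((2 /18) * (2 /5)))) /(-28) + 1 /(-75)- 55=-55.07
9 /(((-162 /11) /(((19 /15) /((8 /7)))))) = -1463 /2160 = -0.68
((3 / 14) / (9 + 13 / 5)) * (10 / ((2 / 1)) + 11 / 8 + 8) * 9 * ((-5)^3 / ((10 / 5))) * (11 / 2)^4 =-28412690625 / 207872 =-136683.59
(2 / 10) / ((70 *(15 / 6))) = 1 / 875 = 0.00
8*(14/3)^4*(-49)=-15059072/81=-185914.47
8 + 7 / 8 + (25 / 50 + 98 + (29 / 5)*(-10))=395 / 8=49.38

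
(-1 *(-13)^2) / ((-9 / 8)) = 1352 / 9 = 150.22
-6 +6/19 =-108/19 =-5.68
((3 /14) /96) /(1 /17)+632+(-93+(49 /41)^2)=407018657 /753088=540.47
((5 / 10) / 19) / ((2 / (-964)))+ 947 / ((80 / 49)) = 862377 / 1520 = 567.35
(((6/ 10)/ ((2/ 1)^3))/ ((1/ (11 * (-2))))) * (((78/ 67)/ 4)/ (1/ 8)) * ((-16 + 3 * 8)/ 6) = -1716/ 335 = -5.12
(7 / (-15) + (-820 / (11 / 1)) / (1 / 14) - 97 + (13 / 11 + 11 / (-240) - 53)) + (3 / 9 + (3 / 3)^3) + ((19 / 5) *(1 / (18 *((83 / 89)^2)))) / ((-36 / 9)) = -65019894949 / 54560880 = -1191.69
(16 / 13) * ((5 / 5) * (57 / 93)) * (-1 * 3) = -912 / 403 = -2.26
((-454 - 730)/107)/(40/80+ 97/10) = -5920/5457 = -1.08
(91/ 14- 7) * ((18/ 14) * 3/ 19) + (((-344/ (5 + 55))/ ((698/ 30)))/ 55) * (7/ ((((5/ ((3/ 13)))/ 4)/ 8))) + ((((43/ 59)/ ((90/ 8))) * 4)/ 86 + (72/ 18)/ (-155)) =-932096922077/ 5463102194550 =-0.17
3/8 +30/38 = 1.16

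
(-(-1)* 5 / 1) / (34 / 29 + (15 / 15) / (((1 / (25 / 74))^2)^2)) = 4348053520 / 1030871709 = 4.22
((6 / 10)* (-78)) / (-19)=234 / 95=2.46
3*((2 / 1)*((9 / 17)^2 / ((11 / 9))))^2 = 6377292 / 10106041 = 0.63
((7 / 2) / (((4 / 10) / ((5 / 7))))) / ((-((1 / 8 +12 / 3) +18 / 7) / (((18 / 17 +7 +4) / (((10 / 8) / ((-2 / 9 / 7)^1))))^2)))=-215168 / 2457945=-0.09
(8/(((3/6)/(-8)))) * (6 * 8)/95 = -6144/95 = -64.67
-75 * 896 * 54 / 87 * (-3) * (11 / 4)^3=75467700 / 29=2602334.48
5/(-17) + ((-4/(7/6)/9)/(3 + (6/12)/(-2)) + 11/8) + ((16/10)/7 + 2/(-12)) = 52583/52360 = 1.00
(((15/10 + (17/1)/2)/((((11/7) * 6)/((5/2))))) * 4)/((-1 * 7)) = -50/33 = -1.52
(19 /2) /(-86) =-19 /172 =-0.11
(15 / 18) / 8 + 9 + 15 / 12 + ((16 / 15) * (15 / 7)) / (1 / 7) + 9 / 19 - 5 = 19907 / 912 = 21.83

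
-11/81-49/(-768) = -1493/20736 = -0.07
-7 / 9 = -0.78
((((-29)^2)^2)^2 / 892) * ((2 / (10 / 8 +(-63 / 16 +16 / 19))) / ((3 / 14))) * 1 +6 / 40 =-2836394455.57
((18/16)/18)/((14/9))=9/224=0.04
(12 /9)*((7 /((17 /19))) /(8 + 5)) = 532 /663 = 0.80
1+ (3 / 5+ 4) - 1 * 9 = -17 / 5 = -3.40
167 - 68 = 99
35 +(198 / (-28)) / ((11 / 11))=391 / 14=27.93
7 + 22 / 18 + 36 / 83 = 6466 / 747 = 8.66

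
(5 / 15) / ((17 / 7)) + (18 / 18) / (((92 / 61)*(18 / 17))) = 21493 / 28152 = 0.76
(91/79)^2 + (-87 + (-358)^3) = -286354540278/6241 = -45882797.67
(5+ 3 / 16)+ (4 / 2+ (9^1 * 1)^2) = 1411 / 16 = 88.19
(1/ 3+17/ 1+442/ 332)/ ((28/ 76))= 50.66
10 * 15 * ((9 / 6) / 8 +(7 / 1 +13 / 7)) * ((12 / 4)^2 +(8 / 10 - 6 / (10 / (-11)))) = 622995 / 28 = 22249.82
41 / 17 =2.41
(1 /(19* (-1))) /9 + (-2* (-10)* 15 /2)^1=25649 /171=149.99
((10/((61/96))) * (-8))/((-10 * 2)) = 6.30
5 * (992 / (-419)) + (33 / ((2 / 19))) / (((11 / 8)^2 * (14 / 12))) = 4203616 / 32263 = 130.29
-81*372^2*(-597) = 6691835088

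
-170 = -170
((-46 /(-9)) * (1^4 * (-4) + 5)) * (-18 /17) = -92 /17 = -5.41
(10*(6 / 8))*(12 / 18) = 5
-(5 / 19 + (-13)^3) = 41738 / 19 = 2196.74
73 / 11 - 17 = -114 / 11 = -10.36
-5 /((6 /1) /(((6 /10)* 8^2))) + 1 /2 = -63 /2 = -31.50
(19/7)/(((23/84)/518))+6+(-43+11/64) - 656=4442.13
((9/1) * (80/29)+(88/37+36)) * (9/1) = 610380/1073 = 568.85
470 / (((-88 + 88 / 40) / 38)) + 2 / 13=-89234 / 429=-208.00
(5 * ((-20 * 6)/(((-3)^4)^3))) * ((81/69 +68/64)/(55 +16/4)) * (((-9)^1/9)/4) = 20575/1923107832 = 0.00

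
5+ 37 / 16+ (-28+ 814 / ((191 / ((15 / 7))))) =-247187 / 21392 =-11.56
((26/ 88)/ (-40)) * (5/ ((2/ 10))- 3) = -13/ 80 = -0.16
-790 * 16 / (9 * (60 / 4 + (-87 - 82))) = 6320 / 693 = 9.12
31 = 31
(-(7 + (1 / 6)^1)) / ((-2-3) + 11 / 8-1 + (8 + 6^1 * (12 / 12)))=-0.76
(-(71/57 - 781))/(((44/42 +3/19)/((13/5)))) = 1681.74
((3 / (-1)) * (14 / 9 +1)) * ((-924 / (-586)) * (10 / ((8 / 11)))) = -166.22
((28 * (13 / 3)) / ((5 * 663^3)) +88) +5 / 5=89.00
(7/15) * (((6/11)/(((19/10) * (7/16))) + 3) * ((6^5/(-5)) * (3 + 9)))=-166375296/5225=-31842.16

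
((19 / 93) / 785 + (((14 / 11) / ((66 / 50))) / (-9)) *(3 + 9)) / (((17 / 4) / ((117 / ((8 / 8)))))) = -1771229356 / 50057095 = -35.38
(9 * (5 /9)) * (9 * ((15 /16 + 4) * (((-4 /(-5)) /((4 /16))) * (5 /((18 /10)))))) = 1975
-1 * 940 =-940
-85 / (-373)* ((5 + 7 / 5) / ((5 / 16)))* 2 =17408 / 1865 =9.33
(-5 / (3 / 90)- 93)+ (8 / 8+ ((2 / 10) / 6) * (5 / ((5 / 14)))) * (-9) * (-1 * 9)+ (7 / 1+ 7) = -551 / 5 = -110.20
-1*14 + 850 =836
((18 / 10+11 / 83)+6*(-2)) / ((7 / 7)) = -4178 / 415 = -10.07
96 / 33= 2.91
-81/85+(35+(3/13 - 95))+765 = 778227/1105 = 704.28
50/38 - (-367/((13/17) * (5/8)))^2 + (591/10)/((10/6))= -94659989919/160550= -589598.19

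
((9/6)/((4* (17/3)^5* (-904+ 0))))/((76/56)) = -0.00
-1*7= -7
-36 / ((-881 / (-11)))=-396 / 881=-0.45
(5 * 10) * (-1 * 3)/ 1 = -150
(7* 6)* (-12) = -504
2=2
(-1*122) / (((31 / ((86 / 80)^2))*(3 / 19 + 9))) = -2142991 / 4315200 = -0.50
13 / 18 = 0.72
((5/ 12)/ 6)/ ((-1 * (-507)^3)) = 5/ 9383316696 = 0.00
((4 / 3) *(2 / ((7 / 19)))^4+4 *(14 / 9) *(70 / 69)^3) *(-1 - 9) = -82659497146880 / 7098750981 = -11644.23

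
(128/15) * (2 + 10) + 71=173.40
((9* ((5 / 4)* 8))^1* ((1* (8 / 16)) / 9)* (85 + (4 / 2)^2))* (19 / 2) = 8455 / 2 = 4227.50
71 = 71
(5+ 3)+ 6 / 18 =25 / 3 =8.33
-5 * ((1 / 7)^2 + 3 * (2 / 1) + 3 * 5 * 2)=-8825 / 49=-180.10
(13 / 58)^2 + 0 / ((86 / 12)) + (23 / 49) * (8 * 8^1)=4960089 / 164836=30.09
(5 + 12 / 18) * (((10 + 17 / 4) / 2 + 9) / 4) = 731 / 32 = 22.84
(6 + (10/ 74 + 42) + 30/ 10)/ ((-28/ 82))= -38786/ 259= -149.75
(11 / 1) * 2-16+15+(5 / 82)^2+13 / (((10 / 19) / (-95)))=-15636637 / 6724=-2325.50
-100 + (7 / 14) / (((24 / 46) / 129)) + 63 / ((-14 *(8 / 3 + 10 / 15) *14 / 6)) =23.05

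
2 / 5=0.40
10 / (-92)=-5 / 46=-0.11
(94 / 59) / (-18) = -47 / 531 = -0.09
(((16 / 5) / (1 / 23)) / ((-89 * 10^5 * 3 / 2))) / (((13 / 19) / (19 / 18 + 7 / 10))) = -0.00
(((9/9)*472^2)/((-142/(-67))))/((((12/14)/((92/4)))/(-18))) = -3604756512/71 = -50771218.48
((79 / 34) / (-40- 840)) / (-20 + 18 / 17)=79 / 566720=0.00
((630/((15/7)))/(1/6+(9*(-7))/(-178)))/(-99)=-8722/1529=-5.70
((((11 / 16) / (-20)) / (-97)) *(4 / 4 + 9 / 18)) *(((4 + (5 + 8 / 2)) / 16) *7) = 3003 / 993280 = 0.00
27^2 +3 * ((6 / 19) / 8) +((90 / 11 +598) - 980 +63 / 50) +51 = 8518009 / 20900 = 407.56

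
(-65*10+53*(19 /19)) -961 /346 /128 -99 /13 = -348116173 /575744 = -604.64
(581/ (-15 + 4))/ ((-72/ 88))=581/ 9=64.56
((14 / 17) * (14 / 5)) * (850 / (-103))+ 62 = 4426 / 103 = 42.97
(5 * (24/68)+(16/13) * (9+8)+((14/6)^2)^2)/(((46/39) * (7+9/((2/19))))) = 187351/390609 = 0.48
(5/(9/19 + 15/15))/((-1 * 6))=-95/168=-0.57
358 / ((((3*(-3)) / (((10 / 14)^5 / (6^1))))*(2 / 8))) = -2237500 / 453789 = -4.93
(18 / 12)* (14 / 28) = 3 / 4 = 0.75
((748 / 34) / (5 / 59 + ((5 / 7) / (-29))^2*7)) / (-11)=-347333 / 15455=-22.47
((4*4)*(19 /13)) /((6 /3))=152 /13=11.69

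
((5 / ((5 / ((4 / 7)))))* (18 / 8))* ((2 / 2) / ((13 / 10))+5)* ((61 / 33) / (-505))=-2745 / 101101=-0.03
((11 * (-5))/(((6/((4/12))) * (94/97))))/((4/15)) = -11.82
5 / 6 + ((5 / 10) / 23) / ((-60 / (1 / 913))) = 2099899 / 2519880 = 0.83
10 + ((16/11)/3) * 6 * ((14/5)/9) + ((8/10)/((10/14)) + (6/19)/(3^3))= 62892/5225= 12.04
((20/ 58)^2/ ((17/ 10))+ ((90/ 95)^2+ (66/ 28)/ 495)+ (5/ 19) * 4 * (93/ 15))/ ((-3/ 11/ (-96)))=2639.48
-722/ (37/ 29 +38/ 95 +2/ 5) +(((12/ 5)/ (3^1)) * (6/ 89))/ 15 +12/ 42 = -232741492/ 669725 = -347.52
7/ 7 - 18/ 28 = 5/ 14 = 0.36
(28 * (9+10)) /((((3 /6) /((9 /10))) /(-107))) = -512316 /5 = -102463.20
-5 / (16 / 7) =-35 / 16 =-2.19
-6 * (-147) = 882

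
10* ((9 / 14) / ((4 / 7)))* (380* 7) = 29925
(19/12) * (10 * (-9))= -142.50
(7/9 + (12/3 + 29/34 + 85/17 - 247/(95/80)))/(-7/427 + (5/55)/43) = 1742576935/126072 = 13822.08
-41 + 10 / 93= -3803 / 93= -40.89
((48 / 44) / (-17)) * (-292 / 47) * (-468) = -1639872 / 8789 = -186.58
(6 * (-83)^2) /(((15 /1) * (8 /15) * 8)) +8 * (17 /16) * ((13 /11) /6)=683779 /1056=647.52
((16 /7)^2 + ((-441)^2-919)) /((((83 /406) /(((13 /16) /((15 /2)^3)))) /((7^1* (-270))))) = -7151534676 /2075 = -3446522.74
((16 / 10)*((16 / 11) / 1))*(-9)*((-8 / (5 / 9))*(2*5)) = 165888 / 55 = 3016.15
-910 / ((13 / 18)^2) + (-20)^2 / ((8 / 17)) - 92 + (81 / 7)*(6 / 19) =-1699540 / 1729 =-982.96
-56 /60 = -14 /15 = -0.93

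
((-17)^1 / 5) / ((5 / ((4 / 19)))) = -68 / 475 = -0.14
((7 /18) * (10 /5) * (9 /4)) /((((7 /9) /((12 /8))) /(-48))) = -162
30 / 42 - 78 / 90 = -16 / 105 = -0.15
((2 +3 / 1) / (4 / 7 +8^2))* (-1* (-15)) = 525 / 452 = 1.16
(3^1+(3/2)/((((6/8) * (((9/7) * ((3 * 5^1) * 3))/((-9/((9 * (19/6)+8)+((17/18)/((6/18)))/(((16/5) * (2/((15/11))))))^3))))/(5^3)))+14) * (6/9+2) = 21813801927683464/481208357778147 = 45.33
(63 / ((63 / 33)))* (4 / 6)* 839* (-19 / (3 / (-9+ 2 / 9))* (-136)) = -3767942288 / 27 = -139553418.07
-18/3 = -6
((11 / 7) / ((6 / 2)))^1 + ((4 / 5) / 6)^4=185737 / 354375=0.52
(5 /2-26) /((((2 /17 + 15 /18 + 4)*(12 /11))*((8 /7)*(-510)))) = 3619 /484800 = 0.01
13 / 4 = 3.25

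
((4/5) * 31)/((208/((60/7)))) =93/91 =1.02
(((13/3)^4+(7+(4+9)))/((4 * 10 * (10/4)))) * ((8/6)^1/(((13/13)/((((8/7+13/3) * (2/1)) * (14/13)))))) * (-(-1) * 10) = 5553304/9477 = 585.98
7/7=1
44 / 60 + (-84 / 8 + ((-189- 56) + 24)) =-6923 / 30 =-230.77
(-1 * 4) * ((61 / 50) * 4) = -488 / 25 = -19.52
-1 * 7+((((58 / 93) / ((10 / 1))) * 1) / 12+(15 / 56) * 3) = -6.19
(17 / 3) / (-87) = -17 / 261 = -0.07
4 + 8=12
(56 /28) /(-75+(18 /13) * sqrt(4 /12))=-8450 /316839 - 52 * sqrt(3) /316839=-0.03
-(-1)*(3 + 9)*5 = 60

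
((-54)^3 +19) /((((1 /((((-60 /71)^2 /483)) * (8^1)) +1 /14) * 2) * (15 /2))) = -705353600 /5686007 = -124.05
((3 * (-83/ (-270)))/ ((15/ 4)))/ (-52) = -83/ 17550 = -0.00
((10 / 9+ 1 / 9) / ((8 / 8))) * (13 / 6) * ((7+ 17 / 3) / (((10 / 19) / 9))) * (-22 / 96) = -567853 / 4320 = -131.45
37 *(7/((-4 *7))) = -37/4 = -9.25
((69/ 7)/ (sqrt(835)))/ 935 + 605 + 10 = 69 * sqrt(835)/ 5465075 + 615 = 615.00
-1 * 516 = -516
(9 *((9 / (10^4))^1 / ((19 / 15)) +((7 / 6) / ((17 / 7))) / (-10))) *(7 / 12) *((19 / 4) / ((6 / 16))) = -642061 / 204000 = -3.15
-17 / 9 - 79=-80.89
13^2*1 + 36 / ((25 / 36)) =220.84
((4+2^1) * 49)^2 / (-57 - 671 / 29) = -89523 / 83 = -1078.59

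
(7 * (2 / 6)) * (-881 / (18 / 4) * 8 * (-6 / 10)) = 2192.71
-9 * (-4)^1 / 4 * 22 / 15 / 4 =33 / 10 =3.30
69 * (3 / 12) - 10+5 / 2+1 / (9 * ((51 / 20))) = 9.79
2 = 2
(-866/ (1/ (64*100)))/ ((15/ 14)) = -5172906.67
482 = 482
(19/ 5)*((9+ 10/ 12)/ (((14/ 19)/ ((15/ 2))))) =380.34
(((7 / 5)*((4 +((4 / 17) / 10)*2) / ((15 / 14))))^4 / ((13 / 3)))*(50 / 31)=2583259699426230272 / 8874921884765625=291.07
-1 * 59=-59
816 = 816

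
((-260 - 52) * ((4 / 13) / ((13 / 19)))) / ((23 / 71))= -129504 / 299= -433.12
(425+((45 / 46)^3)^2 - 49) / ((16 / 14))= 329.77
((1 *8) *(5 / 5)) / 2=4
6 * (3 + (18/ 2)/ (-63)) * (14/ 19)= 12.63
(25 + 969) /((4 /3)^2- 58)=-4473 /253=-17.68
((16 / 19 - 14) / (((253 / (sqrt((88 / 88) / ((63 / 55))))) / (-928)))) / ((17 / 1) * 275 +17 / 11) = 116000 * sqrt(385) / 236041617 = 0.01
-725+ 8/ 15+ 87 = -9562/ 15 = -637.47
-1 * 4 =-4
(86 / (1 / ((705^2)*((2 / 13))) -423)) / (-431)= 85488300 / 181228232047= 0.00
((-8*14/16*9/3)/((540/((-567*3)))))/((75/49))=21609/500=43.22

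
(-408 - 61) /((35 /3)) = -201 /5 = -40.20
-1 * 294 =-294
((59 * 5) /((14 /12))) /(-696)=-295 /812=-0.36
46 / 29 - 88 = -2506 / 29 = -86.41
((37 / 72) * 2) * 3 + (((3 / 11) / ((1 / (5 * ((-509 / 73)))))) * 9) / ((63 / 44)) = -347573 / 6132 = -56.68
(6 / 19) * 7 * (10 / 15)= 28 / 19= 1.47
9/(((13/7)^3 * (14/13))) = 1.30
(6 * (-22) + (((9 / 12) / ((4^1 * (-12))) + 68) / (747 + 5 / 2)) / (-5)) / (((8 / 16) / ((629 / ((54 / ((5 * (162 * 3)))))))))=-179245550691 / 23984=-7473546.98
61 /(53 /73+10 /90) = 40077 /550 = 72.87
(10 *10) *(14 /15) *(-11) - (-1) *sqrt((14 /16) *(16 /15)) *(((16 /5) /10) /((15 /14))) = -3080 /3 + 112 *sqrt(210) /5625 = -1026.38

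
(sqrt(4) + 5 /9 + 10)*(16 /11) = 1808 /99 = 18.26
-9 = -9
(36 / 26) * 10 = 180 / 13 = 13.85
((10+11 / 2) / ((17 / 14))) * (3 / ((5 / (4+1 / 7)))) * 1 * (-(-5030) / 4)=39899.74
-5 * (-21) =105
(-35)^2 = 1225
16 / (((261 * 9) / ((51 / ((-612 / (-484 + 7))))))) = 212 / 783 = 0.27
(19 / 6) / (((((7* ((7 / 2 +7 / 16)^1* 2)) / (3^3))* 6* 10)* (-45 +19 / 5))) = -19 / 30282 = -0.00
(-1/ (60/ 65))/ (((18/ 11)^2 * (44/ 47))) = -6721/ 15552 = -0.43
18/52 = 9/26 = 0.35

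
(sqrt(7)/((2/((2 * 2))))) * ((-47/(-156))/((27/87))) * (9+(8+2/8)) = 88.61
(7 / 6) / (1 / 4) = 14 / 3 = 4.67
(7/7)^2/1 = 1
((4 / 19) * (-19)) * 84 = -336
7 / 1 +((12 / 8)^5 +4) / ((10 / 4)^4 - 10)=6881 / 930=7.40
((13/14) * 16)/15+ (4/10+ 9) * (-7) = -64.81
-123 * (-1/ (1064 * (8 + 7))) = 41/ 5320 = 0.01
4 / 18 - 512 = -511.78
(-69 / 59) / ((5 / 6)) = -414 / 295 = -1.40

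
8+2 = 10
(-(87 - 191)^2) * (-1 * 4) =43264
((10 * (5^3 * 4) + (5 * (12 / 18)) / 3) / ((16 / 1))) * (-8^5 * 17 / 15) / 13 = -313413632 / 351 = -892916.33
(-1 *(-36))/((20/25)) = 45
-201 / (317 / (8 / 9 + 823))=-496805 / 951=-522.40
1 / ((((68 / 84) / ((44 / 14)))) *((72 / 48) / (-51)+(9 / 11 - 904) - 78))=-1452 / 366973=-0.00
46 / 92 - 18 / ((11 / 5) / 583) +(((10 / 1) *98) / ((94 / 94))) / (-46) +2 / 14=-1542593 / 322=-4790.66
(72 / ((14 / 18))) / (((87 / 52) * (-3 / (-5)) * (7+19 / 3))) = 1404 / 203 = 6.92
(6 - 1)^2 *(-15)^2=5625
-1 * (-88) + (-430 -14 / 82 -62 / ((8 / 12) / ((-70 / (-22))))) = -287774 / 451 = -638.08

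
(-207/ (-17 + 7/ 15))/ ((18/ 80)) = 1725/ 31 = 55.65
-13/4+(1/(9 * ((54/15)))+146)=46261/324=142.78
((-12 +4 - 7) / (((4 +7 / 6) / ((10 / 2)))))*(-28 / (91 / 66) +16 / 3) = 87600 / 403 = 217.37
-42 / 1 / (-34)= 21 / 17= 1.24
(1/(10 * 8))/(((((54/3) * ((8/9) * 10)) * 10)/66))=33/64000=0.00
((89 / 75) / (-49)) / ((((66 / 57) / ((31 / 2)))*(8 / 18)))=-157263 / 215600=-0.73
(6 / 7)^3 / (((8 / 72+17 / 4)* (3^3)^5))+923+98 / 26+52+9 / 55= 2225693058917843 / 2273591104785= 978.93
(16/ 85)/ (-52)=-4/ 1105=-0.00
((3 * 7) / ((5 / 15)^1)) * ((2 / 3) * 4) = 168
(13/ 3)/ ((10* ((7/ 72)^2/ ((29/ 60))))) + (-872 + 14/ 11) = -11434466/ 13475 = -848.57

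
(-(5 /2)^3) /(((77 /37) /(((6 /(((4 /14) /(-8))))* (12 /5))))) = 33300 /11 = 3027.27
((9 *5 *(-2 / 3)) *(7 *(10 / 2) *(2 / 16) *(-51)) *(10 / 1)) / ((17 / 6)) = 23625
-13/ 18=-0.72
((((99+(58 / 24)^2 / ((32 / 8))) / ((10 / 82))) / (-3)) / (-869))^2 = 225143607049 / 2254898663424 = 0.10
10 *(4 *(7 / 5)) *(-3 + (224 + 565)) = 44016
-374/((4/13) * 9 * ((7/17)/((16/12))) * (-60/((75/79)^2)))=5165875/786366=6.57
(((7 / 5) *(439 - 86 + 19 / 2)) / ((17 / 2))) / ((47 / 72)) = 73080 / 799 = 91.46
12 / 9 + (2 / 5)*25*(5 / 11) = 194 / 33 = 5.88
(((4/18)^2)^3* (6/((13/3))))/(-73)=-128/56037501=-0.00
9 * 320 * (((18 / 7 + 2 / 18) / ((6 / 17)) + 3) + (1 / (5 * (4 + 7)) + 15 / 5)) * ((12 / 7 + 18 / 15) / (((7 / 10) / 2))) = 1232194816 / 3773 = 326582.25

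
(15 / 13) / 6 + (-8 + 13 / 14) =-626 / 91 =-6.88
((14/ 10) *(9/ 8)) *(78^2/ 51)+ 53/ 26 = 209869/ 1105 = 189.93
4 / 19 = 0.21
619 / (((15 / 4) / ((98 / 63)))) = 34664 / 135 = 256.77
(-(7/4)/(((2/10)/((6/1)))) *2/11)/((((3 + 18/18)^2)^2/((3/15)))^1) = -21/2816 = -0.01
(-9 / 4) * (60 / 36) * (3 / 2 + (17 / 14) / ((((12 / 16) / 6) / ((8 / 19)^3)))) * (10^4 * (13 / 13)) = -4006331250 / 48013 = -83442.64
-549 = -549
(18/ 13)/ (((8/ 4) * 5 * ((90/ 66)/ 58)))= 1914/ 325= 5.89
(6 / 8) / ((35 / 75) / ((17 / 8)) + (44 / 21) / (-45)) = 9639 / 2224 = 4.33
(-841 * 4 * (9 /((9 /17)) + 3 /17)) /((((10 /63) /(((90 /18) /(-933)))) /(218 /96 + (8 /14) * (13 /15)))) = 5396.13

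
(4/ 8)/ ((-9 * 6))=-1/ 108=-0.01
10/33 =0.30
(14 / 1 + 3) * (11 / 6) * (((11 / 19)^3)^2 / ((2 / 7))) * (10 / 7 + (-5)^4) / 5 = 290534232439 / 564550572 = 514.63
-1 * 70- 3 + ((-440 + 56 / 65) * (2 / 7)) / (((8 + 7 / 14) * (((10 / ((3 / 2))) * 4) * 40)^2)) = -11293102007 / 154700000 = -73.00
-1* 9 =-9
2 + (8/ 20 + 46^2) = 10592/ 5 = 2118.40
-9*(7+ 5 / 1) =-108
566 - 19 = 547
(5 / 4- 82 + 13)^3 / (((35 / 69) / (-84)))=51497747.21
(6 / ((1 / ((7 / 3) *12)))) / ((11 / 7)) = 1176 / 11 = 106.91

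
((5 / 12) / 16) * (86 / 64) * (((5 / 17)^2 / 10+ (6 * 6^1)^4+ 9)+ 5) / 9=69575873725 / 10653696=6530.68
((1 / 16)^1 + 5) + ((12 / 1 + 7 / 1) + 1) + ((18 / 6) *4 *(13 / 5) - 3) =4261 / 80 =53.26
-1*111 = -111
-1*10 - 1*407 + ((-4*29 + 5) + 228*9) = 1524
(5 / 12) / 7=5 / 84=0.06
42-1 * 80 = -38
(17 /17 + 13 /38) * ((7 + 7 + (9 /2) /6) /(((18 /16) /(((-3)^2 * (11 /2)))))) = 33099 /38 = 871.03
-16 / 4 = -4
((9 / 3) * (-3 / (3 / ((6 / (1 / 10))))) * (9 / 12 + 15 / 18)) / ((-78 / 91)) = 665 / 2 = 332.50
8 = 8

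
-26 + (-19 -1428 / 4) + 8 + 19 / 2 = -769 / 2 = -384.50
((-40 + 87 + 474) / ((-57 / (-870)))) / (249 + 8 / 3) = 90654 / 2869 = 31.60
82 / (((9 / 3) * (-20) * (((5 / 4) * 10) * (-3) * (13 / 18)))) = 82 / 1625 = 0.05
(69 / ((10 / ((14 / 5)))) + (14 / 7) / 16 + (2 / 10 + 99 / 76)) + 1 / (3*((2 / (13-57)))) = 155203 / 11400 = 13.61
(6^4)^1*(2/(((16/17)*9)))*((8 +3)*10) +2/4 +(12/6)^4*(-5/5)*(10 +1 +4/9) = 602593/18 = 33477.39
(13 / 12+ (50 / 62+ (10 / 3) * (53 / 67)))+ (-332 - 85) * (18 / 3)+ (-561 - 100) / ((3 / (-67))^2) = -24838479613 / 74772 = -332189.58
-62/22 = -31/11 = -2.82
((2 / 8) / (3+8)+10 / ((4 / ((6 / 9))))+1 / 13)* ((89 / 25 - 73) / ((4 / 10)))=-657727 / 2145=-306.63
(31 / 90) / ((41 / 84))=434 / 615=0.71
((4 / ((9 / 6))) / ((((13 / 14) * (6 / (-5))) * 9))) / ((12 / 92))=-6440 / 3159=-2.04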